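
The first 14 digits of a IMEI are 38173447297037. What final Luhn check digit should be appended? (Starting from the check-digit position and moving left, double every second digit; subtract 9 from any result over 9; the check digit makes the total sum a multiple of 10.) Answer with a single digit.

Partial digits right→left: 7 3 0 7 9 2 7 4 4 3 7 1 8 3
Double every second digit counting from the check-digit position (so the 1st, 3rd, 5th, ... of the partial from the right).
  doubled (with −9 where >9): 5 0 9 5 8 5 7 → sum 39
  kept as-is: 3 7 2 4 3 1 3 → sum 23
Total = 39 + 23 = 62.
Check digit = (10 − (62 mod 10)) mod 10 = 8.

8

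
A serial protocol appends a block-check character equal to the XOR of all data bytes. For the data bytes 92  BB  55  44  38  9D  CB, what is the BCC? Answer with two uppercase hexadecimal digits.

XOR the bytes together:
  start with 0x92
  0x92 ⊕ 0xBB = 0x29
  0x29 ⊕ 0x55 = 0x7C
  0x7C ⊕ 0x44 = 0x38
  0x38 ⊕ 0x38 = 0x00
  0x00 ⊕ 0x9D = 0x9D
  0x9D ⊕ 0xCB = 0x56

56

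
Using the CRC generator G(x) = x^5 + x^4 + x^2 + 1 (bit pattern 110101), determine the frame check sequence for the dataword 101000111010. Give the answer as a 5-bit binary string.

01111

Append 5 zeros: 10100011101000000. Divide by 110101 (XOR where the leading bit is 1):
  pos 0: 101000 XOR 110101 = 011101
  pos 1: 111011 XOR 110101 = 001110
  pos 3: 111011 XOR 110101 = 001110
  pos 5: 111001 XOR 110101 = 001100
  pos 7: 110000 XOR 110101 = 000101
  pos 10: 101000 XOR 110101 = 011101
  pos 11: 111010 XOR 110101 = 001111
Remainder (last 5 bits) = 01111. This is the CRC / FCS.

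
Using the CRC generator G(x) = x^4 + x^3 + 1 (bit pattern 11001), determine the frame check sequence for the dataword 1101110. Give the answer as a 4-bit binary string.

1100

Append 4 zeros: 11011100000. Divide by 11001 (XOR where the leading bit is 1):
  pos 0: 11011 XOR 11001 = 00010
  pos 3: 10100 XOR 11001 = 01101
  pos 4: 11010 XOR 11001 = 00011
Remainder (last 4 bits) = 1100. This is the CRC / FCS.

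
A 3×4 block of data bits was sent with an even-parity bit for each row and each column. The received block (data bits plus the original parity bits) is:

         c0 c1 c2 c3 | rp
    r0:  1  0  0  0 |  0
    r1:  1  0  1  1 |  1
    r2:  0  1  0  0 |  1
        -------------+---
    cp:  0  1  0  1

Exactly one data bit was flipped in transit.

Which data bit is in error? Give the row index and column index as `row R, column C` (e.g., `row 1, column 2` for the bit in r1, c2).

Recompute each row's even parity and compare to rp:
  r0: data parity 1, sent rp 0 → mismatch
  r1: data parity 1, sent rp 1 → ok
  r2: data parity 1, sent rp 1 → ok
Recompute each column's even parity and compare to cp:
  c0: data parity 0, sent cp 0 → ok
  c1: data parity 1, sent cp 1 → ok
  c2: data parity 1, sent cp 0 → mismatch
  c3: data parity 1, sent cp 1 → ok
Exactly one row (r0) and one column (c2) fail → the flipped bit is at their intersection.

row 0, column 2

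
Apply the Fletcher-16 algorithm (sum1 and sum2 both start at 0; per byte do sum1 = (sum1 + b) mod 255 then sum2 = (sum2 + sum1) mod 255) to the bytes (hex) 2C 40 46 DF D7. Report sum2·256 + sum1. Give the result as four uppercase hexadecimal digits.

Running sums (mod 255):
  after byte 0 (2C): sum1=44, sum2=44
  after byte 1 (40): sum1=108, sum2=152
  after byte 2 (46): sum1=178, sum2=75
  after byte 3 (DF): sum1=146, sum2=221
  after byte 4 (D7): sum1=106, sum2=72
Checksum = sum2·256 + sum1 = 72·256 + 106 = 18538 = 0x486A.

486A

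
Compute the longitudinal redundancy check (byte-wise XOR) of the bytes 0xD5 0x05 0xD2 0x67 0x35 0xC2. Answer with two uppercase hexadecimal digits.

XOR the bytes together:
  start with 0xD5
  0xD5 ⊕ 0x05 = 0xD0
  0xD0 ⊕ 0xD2 = 0x02
  0x02 ⊕ 0x67 = 0x65
  0x65 ⊕ 0x35 = 0x50
  0x50 ⊕ 0xC2 = 0x92

92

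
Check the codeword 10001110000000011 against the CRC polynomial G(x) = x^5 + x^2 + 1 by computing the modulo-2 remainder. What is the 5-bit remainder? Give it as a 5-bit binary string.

00000

Modulo-2 division of 10001110000000011 by 100101:
  pos 0: 100011 XOR 100101 = 000110
  pos 3: 110100 XOR 100101 = 010001
  pos 4: 100010 XOR 100101 = 000111
  pos 7: 111000 XOR 100101 = 011101
  pos 8: 111010 XOR 100101 = 011111
  pos 9: 111110 XOR 100101 = 011011
  pos 10: 110111 XOR 100101 = 010010
  pos 11: 100101 XOR 100101 = 000000
Remainder = 00000 (zero — the frame passes the CRC check).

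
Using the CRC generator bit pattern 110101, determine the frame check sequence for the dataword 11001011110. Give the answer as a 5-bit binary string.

Append 5 zeros: 1100101111000000. Divide by 110101 (XOR where the leading bit is 1):
  pos 0: 110010 XOR 110101 = 000111
  pos 3: 111111 XOR 110101 = 001010
  pos 5: 101010 XOR 110101 = 011111
  pos 6: 111110 XOR 110101 = 001011
  pos 8: 101100 XOR 110101 = 011001
  pos 9: 110010 XOR 110101 = 000111
Remainder (last 5 bits) = 01110. This is the CRC / FCS.

01110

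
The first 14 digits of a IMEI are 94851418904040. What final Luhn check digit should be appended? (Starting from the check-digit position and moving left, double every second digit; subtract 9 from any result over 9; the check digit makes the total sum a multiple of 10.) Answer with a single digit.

0

Partial digits right→left: 0 4 0 4 0 9 8 1 4 1 5 8 4 9
Double every second digit counting from the check-digit position (so the 1st, 3rd, 5th, ... of the partial from the right).
  doubled (with −9 where >9): 0 0 0 7 8 1 8 → sum 24
  kept as-is: 4 4 9 1 1 8 9 → sum 36
Total = 24 + 36 = 60.
Check digit = (10 − (60 mod 10)) mod 10 = 0.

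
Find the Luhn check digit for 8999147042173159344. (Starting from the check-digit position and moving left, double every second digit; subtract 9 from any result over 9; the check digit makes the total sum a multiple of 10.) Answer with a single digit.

Partial digits right→left: 4 4 3 9 5 1 3 7 1 2 4 0 7 4 1 9 9 9 8
Double every second digit counting from the check-digit position (so the 1st, 3rd, 5th, ... of the partial from the right).
  doubled (with −9 where >9): 8 6 1 6 2 8 5 2 9 7 → sum 54
  kept as-is: 4 9 1 7 2 0 4 9 9 → sum 45
Total = 54 + 45 = 99.
Check digit = (10 − (99 mod 10)) mod 10 = 1.

1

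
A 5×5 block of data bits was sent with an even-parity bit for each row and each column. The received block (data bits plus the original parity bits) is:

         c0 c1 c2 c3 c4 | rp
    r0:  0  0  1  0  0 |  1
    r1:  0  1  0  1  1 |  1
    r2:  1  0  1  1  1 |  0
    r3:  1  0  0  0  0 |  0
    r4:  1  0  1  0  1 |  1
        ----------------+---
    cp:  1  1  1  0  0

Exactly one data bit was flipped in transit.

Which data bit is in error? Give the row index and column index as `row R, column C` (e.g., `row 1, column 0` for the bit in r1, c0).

row 3, column 4

Recompute each row's even parity and compare to rp:
  r0: data parity 1, sent rp 1 → ok
  r1: data parity 1, sent rp 1 → ok
  r2: data parity 0, sent rp 0 → ok
  r3: data parity 1, sent rp 0 → mismatch
  r4: data parity 1, sent rp 1 → ok
Recompute each column's even parity and compare to cp:
  c0: data parity 1, sent cp 1 → ok
  c1: data parity 1, sent cp 1 → ok
  c2: data parity 1, sent cp 1 → ok
  c3: data parity 0, sent cp 0 → ok
  c4: data parity 1, sent cp 0 → mismatch
Exactly one row (r3) and one column (c4) fail → the flipped bit is at their intersection.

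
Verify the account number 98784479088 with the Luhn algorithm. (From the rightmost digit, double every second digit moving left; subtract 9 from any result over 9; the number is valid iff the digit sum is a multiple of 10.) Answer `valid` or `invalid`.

From the right, keep odd positions and double even positions (subtract 9 from any doubled value over 9):
  doubled (positions 2,4,...): 7 9 8 7 7 → sum 38
  kept (positions 1,3,...): 8 0 7 4 7 9 → sum 35
Total = 73.
73 mod 10 = 3, so the number is invalid.

invalid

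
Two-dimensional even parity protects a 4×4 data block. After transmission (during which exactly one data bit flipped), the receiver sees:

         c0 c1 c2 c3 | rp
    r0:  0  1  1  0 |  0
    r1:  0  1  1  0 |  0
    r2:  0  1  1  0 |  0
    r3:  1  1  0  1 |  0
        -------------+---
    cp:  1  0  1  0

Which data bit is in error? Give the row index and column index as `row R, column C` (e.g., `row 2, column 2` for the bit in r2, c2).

row 3, column 3

Recompute each row's even parity and compare to rp:
  r0: data parity 0, sent rp 0 → ok
  r1: data parity 0, sent rp 0 → ok
  r2: data parity 0, sent rp 0 → ok
  r3: data parity 1, sent rp 0 → mismatch
Recompute each column's even parity and compare to cp:
  c0: data parity 1, sent cp 1 → ok
  c1: data parity 0, sent cp 0 → ok
  c2: data parity 1, sent cp 1 → ok
  c3: data parity 1, sent cp 0 → mismatch
Exactly one row (r3) and one column (c3) fail → the flipped bit is at their intersection.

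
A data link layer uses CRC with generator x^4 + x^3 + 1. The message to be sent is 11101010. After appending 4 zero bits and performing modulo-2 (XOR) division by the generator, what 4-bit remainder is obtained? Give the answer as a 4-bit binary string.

1110

Append 4 zeros: 111010100000. Divide by 11001 (XOR where the leading bit is 1):
  pos 0: 11101 XOR 11001 = 00100
  pos 2: 10001 XOR 11001 = 01000
  pos 3: 10000 XOR 11001 = 01001
  pos 4: 10010 XOR 11001 = 01011
  pos 5: 10110 XOR 11001 = 01111
  pos 6: 11110 XOR 11001 = 00111
Remainder (last 4 bits) = 1110. This is the CRC / FCS.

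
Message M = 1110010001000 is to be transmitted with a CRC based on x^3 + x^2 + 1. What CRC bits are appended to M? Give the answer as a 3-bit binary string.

110

Append 3 zeros: 1110010001000000. Divide by 1101 (XOR where the leading bit is 1):
  pos 0: 1110 XOR 1101 = 0011
  pos 2: 1101 XOR 1101 = 0000
  pos 9: 1000 XOR 1101 = 0101
  pos 10: 1010 XOR 1101 = 0111
  pos 11: 1110 XOR 1101 = 0011
Remainder (last 3 bits) = 110. This is the CRC / FCS.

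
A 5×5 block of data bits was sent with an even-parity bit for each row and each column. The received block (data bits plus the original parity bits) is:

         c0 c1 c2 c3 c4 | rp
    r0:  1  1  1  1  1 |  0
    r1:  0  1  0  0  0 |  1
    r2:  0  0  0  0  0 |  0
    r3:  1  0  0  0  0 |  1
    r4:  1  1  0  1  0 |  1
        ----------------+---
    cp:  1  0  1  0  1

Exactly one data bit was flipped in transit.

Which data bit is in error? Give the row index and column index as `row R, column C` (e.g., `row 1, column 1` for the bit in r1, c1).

row 0, column 1

Recompute each row's even parity and compare to rp:
  r0: data parity 1, sent rp 0 → mismatch
  r1: data parity 1, sent rp 1 → ok
  r2: data parity 0, sent rp 0 → ok
  r3: data parity 1, sent rp 1 → ok
  r4: data parity 1, sent rp 1 → ok
Recompute each column's even parity and compare to cp:
  c0: data parity 1, sent cp 1 → ok
  c1: data parity 1, sent cp 0 → mismatch
  c2: data parity 1, sent cp 1 → ok
  c3: data parity 0, sent cp 0 → ok
  c4: data parity 1, sent cp 1 → ok
Exactly one row (r0) and one column (c1) fail → the flipped bit is at their intersection.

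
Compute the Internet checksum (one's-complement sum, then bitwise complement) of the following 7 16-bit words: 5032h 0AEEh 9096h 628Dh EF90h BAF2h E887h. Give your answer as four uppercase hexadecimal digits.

1EB0

One's-complement addition (fold any carry out of bit 15 back into bit 0):
  0x5032 + 0x0AEE = 0x05B20
  0x5B20 + 0x9096 = 0x0EBB6
  0xEBB6 + 0x628D = 0x14E43 → wrap carry → 0x4E44
  0x4E44 + 0xEF90 = 0x13DD4 → wrap carry → 0x3DD5
  0x3DD5 + 0xBAF2 = 0x0F8C7
  0xF8C7 + 0xE887 = 0x1E14E → wrap carry → 0xE14F
One's-complement sum = 0xE14F.
Checksum = ~0xE14F & 0xFFFF = 0x1EB0.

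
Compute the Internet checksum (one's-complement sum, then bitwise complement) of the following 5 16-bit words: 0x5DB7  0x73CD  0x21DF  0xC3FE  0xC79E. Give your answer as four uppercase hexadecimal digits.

80FE

One's-complement addition (fold any carry out of bit 15 back into bit 0):
  0x5DB7 + 0x73CD = 0x0D184
  0xD184 + 0x21DF = 0x0F363
  0xF363 + 0xC3FE = 0x1B761 → wrap carry → 0xB762
  0xB762 + 0xC79E = 0x17F00 → wrap carry → 0x7F01
One's-complement sum = 0x7F01.
Checksum = ~0x7F01 & 0xFFFF = 0x80FE.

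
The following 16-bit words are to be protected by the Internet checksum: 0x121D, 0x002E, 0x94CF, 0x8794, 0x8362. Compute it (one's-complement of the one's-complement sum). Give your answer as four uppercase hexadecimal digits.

One's-complement addition (fold any carry out of bit 15 back into bit 0):
  0x121D + 0x002E = 0x0124B
  0x124B + 0x94CF = 0x0A71A
  0xA71A + 0x8794 = 0x12EAE → wrap carry → 0x2EAF
  0x2EAF + 0x8362 = 0x0B211
One's-complement sum = 0xB211.
Checksum = ~0xB211 & 0xFFFF = 0x4DEE.

4DEE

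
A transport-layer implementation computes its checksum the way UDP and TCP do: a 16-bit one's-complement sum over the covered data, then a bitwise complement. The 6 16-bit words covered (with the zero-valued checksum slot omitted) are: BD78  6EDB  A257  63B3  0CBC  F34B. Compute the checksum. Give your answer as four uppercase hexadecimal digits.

CD98

One's-complement addition (fold any carry out of bit 15 back into bit 0):
  0xBD78 + 0x6EDB = 0x12C53 → wrap carry → 0x2C54
  0x2C54 + 0xA257 = 0x0CEAB
  0xCEAB + 0x63B3 = 0x1325E → wrap carry → 0x325F
  0x325F + 0x0CBC = 0x03F1B
  0x3F1B + 0xF34B = 0x13266 → wrap carry → 0x3267
One's-complement sum = 0x3267.
Checksum = ~0x3267 & 0xFFFF = 0xCD98.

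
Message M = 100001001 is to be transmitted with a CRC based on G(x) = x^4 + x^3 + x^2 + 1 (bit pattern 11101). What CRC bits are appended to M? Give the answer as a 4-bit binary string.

Append 4 zeros: 1000010010000. Divide by 11101 (XOR where the leading bit is 1):
  pos 0: 10000 XOR 11101 = 01101
  pos 1: 11011 XOR 11101 = 00110
  pos 3: 11000 XOR 11101 = 00101
  pos 5: 10110 XOR 11101 = 01011
  pos 6: 10110 XOR 11101 = 01011
  pos 7: 10110 XOR 11101 = 01011
  pos 8: 10110 XOR 11101 = 01011
Remainder (last 4 bits) = 1011. This is the CRC / FCS.

1011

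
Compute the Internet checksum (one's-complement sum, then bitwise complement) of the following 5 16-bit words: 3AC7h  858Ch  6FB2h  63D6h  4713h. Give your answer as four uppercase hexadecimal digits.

2510

One's-complement addition (fold any carry out of bit 15 back into bit 0):
  0x3AC7 + 0x858C = 0x0C053
  0xC053 + 0x6FB2 = 0x13005 → wrap carry → 0x3006
  0x3006 + 0x63D6 = 0x093DC
  0x93DC + 0x4713 = 0x0DAEF
One's-complement sum = 0xDAEF.
Checksum = ~0xDAEF & 0xFFFF = 0x2510.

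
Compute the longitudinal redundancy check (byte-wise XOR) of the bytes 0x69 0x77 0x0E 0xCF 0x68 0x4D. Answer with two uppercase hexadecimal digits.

FA

XOR the bytes together:
  start with 0x69
  0x69 ⊕ 0x77 = 0x1E
  0x1E ⊕ 0x0E = 0x10
  0x10 ⊕ 0xCF = 0xDF
  0xDF ⊕ 0x68 = 0xB7
  0xB7 ⊕ 0x4D = 0xFA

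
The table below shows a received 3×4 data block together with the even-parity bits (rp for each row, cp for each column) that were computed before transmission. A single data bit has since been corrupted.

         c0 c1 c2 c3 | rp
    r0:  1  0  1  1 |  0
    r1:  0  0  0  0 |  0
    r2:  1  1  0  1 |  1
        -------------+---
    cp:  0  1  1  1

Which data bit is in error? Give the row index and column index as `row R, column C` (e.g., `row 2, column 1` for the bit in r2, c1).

row 0, column 3

Recompute each row's even parity and compare to rp:
  r0: data parity 1, sent rp 0 → mismatch
  r1: data parity 0, sent rp 0 → ok
  r2: data parity 1, sent rp 1 → ok
Recompute each column's even parity and compare to cp:
  c0: data parity 0, sent cp 0 → ok
  c1: data parity 1, sent cp 1 → ok
  c2: data parity 1, sent cp 1 → ok
  c3: data parity 0, sent cp 1 → mismatch
Exactly one row (r0) and one column (c3) fail → the flipped bit is at their intersection.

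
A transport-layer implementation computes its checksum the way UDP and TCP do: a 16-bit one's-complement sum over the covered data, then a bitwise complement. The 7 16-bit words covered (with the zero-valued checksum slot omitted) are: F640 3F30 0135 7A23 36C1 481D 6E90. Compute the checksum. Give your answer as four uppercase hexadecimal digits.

61C7

One's-complement addition (fold any carry out of bit 15 back into bit 0):
  0xF640 + 0x3F30 = 0x13570 → wrap carry → 0x3571
  0x3571 + 0x0135 = 0x036A6
  0x36A6 + 0x7A23 = 0x0B0C9
  0xB0C9 + 0x36C1 = 0x0E78A
  0xE78A + 0x481D = 0x12FA7 → wrap carry → 0x2FA8
  0x2FA8 + 0x6E90 = 0x09E38
One's-complement sum = 0x9E38.
Checksum = ~0x9E38 & 0xFFFF = 0x61C7.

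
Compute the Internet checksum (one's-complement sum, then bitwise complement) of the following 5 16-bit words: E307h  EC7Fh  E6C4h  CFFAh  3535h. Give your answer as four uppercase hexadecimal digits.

4483

One's-complement addition (fold any carry out of bit 15 back into bit 0):
  0xE307 + 0xEC7F = 0x1CF86 → wrap carry → 0xCF87
  0xCF87 + 0xE6C4 = 0x1B64B → wrap carry → 0xB64C
  0xB64C + 0xCFFA = 0x18646 → wrap carry → 0x8647
  0x8647 + 0x3535 = 0x0BB7C
One's-complement sum = 0xBB7C.
Checksum = ~0xBB7C & 0xFFFF = 0x4483.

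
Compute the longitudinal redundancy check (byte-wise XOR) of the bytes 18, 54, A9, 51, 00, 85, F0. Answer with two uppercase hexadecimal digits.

C1

XOR the bytes together:
  start with 0x18
  0x18 ⊕ 0x54 = 0x4C
  0x4C ⊕ 0xA9 = 0xE5
  0xE5 ⊕ 0x51 = 0xB4
  0xB4 ⊕ 0x00 = 0xB4
  0xB4 ⊕ 0x85 = 0x31
  0x31 ⊕ 0xF0 = 0xC1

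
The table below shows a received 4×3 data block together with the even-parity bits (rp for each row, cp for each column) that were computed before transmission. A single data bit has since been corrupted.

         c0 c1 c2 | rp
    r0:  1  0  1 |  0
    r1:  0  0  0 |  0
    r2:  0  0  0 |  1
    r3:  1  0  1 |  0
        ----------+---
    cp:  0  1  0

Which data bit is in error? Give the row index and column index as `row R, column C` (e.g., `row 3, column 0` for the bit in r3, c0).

row 2, column 1

Recompute each row's even parity and compare to rp:
  r0: data parity 0, sent rp 0 → ok
  r1: data parity 0, sent rp 0 → ok
  r2: data parity 0, sent rp 1 → mismatch
  r3: data parity 0, sent rp 0 → ok
Recompute each column's even parity and compare to cp:
  c0: data parity 0, sent cp 0 → ok
  c1: data parity 0, sent cp 1 → mismatch
  c2: data parity 0, sent cp 0 → ok
Exactly one row (r2) and one column (c1) fail → the flipped bit is at their intersection.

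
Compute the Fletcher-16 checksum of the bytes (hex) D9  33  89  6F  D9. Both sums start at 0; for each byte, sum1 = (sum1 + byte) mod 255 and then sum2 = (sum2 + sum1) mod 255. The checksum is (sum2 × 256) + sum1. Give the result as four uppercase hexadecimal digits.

63DF

Running sums (mod 255):
  after byte 0 (D9): sum1=217, sum2=217
  after byte 1 (33): sum1=13, sum2=230
  after byte 2 (89): sum1=150, sum2=125
  after byte 3 (6F): sum1=6, sum2=131
  after byte 4 (D9): sum1=223, sum2=99
Checksum = sum2·256 + sum1 = 99·256 + 223 = 25567 = 0x63DF.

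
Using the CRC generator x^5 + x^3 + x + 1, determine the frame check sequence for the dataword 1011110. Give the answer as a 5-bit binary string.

Append 5 zeros: 101111000000. Divide by 101011 (XOR where the leading bit is 1):
  pos 0: 101111 XOR 101011 = 000100
  pos 3: 100000 XOR 101011 = 001011
  pos 5: 101100 XOR 101011 = 000111
Remainder (last 5 bits) = 01110. This is the CRC / FCS.

01110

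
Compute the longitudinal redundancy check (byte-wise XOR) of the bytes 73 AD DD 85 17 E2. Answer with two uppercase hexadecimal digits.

73

XOR the bytes together:
  start with 0x73
  0x73 ⊕ 0xAD = 0xDE
  0xDE ⊕ 0xDD = 0x03
  0x03 ⊕ 0x85 = 0x86
  0x86 ⊕ 0x17 = 0x91
  0x91 ⊕ 0xE2 = 0x73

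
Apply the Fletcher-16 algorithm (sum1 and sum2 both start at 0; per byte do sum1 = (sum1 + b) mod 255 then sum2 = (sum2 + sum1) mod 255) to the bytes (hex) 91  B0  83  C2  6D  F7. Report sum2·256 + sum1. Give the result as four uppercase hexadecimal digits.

Running sums (mod 255):
  after byte 0 (91): sum1=145, sum2=145
  after byte 1 (B0): sum1=66, sum2=211
  after byte 2 (83): sum1=197, sum2=153
  after byte 3 (C2): sum1=136, sum2=34
  after byte 4 (6D): sum1=245, sum2=24
  after byte 5 (F7): sum1=237, sum2=6
Checksum = sum2·256 + sum1 = 6·256 + 237 = 1773 = 0x06ED.

06ED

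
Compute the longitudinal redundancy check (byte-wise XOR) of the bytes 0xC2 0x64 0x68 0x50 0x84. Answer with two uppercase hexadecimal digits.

1A

XOR the bytes together:
  start with 0xC2
  0xC2 ⊕ 0x64 = 0xA6
  0xA6 ⊕ 0x68 = 0xCE
  0xCE ⊕ 0x50 = 0x9E
  0x9E ⊕ 0x84 = 0x1A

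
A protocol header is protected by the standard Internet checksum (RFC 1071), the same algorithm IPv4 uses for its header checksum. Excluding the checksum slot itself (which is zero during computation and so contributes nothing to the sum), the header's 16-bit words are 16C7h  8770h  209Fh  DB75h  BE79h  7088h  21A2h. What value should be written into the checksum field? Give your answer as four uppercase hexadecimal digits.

150F

One's-complement addition (fold any carry out of bit 15 back into bit 0):
  0x16C7 + 0x8770 = 0x09E37
  0x9E37 + 0x209F = 0x0BED6
  0xBED6 + 0xDB75 = 0x19A4B → wrap carry → 0x9A4C
  0x9A4C + 0xBE79 = 0x158C5 → wrap carry → 0x58C6
  0x58C6 + 0x7088 = 0x0C94E
  0xC94E + 0x21A2 = 0x0EAF0
One's-complement sum = 0xEAF0.
Checksum = ~0xEAF0 & 0xFFFF = 0x150F.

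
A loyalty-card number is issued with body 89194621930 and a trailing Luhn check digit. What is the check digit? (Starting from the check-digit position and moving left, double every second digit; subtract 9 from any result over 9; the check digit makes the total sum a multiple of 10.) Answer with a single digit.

2

Partial digits right→left: 0 3 9 1 2 6 4 9 1 9 8
Double every second digit counting from the check-digit position (so the 1st, 3rd, 5th, ... of the partial from the right).
  doubled (with −9 where >9): 0 9 4 8 2 7 → sum 30
  kept as-is: 3 1 6 9 9 → sum 28
Total = 30 + 28 = 58.
Check digit = (10 − (58 mod 10)) mod 10 = 2.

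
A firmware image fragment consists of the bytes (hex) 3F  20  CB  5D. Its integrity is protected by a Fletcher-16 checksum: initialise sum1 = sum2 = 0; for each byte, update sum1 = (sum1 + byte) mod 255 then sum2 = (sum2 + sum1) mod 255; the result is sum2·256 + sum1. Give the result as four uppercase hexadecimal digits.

Running sums (mod 255):
  after byte 0 (3F): sum1=63, sum2=63
  after byte 1 (20): sum1=95, sum2=158
  after byte 2 (CB): sum1=43, sum2=201
  after byte 3 (5D): sum1=136, sum2=82
Checksum = sum2·256 + sum1 = 82·256 + 136 = 21128 = 0x5288.

5288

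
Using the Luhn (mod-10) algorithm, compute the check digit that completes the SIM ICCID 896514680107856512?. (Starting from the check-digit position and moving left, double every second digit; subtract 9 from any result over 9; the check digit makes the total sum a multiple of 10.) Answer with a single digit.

Partial digits right→left: 2 1 5 6 5 8 7 0 1 0 8 6 4 1 5 6 9 8
Double every second digit counting from the check-digit position (so the 1st, 3rd, 5th, ... of the partial from the right).
  doubled (with −9 where >9): 4 1 1 5 2 7 8 1 9 → sum 38
  kept as-is: 1 6 8 0 0 6 1 6 8 → sum 36
Total = 38 + 36 = 74.
Check digit = (10 − (74 mod 10)) mod 10 = 6.

6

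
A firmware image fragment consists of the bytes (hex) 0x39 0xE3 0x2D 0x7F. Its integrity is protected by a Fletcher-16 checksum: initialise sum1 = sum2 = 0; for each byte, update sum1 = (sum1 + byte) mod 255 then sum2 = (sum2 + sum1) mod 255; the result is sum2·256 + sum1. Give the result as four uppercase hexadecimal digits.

6AC9

Running sums (mod 255):
  after byte 0 (0x39): sum1=57, sum2=57
  after byte 1 (0xE3): sum1=29, sum2=86
  after byte 2 (0x2D): sum1=74, sum2=160
  after byte 3 (0x7F): sum1=201, sum2=106
Checksum = sum2·256 + sum1 = 106·256 + 201 = 27337 = 0x6AC9.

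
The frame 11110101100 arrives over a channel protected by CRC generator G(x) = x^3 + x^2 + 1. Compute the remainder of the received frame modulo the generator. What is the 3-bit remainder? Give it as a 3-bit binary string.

000

Modulo-2 division of 11110101100 by 1101:
  pos 0: 1111 XOR 1101 = 0010
  pos 2: 1001 XOR 1101 = 0100
  pos 3: 1000 XOR 1101 = 0101
  pos 4: 1011 XOR 1101 = 0110
  pos 5: 1101 XOR 1101 = 0000
Remainder = 000 (zero — the frame passes the CRC check).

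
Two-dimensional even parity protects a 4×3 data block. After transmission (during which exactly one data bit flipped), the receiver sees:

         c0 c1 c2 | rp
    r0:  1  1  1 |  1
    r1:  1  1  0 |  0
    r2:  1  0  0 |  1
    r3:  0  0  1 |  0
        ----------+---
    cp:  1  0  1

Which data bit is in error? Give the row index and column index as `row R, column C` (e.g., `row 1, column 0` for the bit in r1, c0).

Recompute each row's even parity and compare to rp:
  r0: data parity 1, sent rp 1 → ok
  r1: data parity 0, sent rp 0 → ok
  r2: data parity 1, sent rp 1 → ok
  r3: data parity 1, sent rp 0 → mismatch
Recompute each column's even parity and compare to cp:
  c0: data parity 1, sent cp 1 → ok
  c1: data parity 0, sent cp 0 → ok
  c2: data parity 0, sent cp 1 → mismatch
Exactly one row (r3) and one column (c2) fail → the flipped bit is at their intersection.

row 3, column 2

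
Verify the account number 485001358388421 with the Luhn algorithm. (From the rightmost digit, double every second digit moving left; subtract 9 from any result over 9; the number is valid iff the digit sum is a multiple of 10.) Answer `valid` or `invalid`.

From the right, keep odd positions and double even positions (subtract 9 from any doubled value over 9):
  doubled (positions 2,4,...): 4 7 6 1 2 0 7 → sum 27
  kept (positions 1,3,...): 1 4 8 8 3 0 5 4 → sum 33
Total = 60.
60 mod 10 = 0, so the number is valid.

valid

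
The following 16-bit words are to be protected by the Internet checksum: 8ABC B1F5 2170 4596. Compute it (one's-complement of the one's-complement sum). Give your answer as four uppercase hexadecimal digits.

5C47

One's-complement addition (fold any carry out of bit 15 back into bit 0):
  0x8ABC + 0xB1F5 = 0x13CB1 → wrap carry → 0x3CB2
  0x3CB2 + 0x2170 = 0x05E22
  0x5E22 + 0x4596 = 0x0A3B8
One's-complement sum = 0xA3B8.
Checksum = ~0xA3B8 & 0xFFFF = 0x5C47.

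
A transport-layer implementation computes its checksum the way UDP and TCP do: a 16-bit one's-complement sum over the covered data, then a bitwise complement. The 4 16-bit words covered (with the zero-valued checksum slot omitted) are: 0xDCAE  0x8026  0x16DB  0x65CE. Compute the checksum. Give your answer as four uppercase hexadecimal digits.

One's-complement addition (fold any carry out of bit 15 back into bit 0):
  0xDCAE + 0x8026 = 0x15CD4 → wrap carry → 0x5CD5
  0x5CD5 + 0x16DB = 0x073B0
  0x73B0 + 0x65CE = 0x0D97E
One's-complement sum = 0xD97E.
Checksum = ~0xD97E & 0xFFFF = 0x2681.

2681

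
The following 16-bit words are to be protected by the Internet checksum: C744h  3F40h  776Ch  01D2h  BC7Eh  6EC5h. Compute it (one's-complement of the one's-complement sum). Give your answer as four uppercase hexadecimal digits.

One's-complement addition (fold any carry out of bit 15 back into bit 0):
  0xC744 + 0x3F40 = 0x10684 → wrap carry → 0x0685
  0x0685 + 0x776C = 0x07DF1
  0x7DF1 + 0x01D2 = 0x07FC3
  0x7FC3 + 0xBC7E = 0x13C41 → wrap carry → 0x3C42
  0x3C42 + 0x6EC5 = 0x0AB07
One's-complement sum = 0xAB07.
Checksum = ~0xAB07 & 0xFFFF = 0x54F8.

54F8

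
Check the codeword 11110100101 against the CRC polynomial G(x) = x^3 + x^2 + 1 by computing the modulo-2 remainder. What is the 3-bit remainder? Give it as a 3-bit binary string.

Modulo-2 division of 11110100101 by 1101:
  pos 0: 1111 XOR 1101 = 0010
  pos 2: 1001 XOR 1101 = 0100
  pos 3: 1000 XOR 1101 = 0101
  pos 4: 1010 XOR 1101 = 0111
  pos 5: 1111 XOR 1101 = 0010
  pos 7: 1001 XOR 1101 = 0100
Remainder = 100 (nonzero — an error is detected).

100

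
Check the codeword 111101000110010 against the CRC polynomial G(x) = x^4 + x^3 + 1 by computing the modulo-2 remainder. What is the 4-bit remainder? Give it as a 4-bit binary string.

0001

Modulo-2 division of 111101000110010 by 11001:
  pos 0: 11110 XOR 11001 = 00111
  pos 2: 11110 XOR 11001 = 00111
  pos 4: 11100 XOR 11001 = 00101
  pos 6: 10111 XOR 11001 = 01110
  pos 7: 11100 XOR 11001 = 00101
  pos 9: 10101 XOR 11001 = 01100
  pos 10: 11000 XOR 11001 = 00001
Remainder = 0001 (nonzero — an error is detected).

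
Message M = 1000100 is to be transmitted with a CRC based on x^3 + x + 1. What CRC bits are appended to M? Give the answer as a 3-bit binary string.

011

Append 3 zeros: 1000100000. Divide by 1011 (XOR where the leading bit is 1):
  pos 0: 1000 XOR 1011 = 0011
  pos 2: 1110 XOR 1011 = 0101
  pos 3: 1010 XOR 1011 = 0001
  pos 6: 1000 XOR 1011 = 0011
Remainder (last 3 bits) = 011. This is the CRC / FCS.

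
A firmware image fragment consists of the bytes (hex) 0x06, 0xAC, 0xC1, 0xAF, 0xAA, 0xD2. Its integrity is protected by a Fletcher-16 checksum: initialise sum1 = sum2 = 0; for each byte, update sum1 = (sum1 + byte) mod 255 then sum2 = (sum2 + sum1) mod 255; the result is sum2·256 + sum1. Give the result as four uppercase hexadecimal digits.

Running sums (mod 255):
  after byte 0 (0x06): sum1=6, sum2=6
  after byte 1 (0xAC): sum1=178, sum2=184
  after byte 2 (0xC1): sum1=116, sum2=45
  after byte 3 (0xAF): sum1=36, sum2=81
  after byte 4 (0xAA): sum1=206, sum2=32
  after byte 5 (0xD2): sum1=161, sum2=193
Checksum = sum2·256 + sum1 = 193·256 + 161 = 49569 = 0xC1A1.

C1A1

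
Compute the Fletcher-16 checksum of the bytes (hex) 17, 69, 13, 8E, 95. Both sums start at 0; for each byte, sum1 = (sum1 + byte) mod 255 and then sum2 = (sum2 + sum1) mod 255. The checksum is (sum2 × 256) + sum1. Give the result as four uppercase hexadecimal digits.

Running sums (mod 255):
  after byte 0 (17): sum1=23, sum2=23
  after byte 1 (69): sum1=128, sum2=151
  after byte 2 (13): sum1=147, sum2=43
  after byte 3 (8E): sum1=34, sum2=77
  after byte 4 (95): sum1=183, sum2=5
Checksum = sum2·256 + sum1 = 5·256 + 183 = 1463 = 0x05B7.

05B7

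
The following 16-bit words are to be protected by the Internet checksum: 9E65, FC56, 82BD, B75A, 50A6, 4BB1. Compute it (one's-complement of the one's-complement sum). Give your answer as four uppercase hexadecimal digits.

One's-complement addition (fold any carry out of bit 15 back into bit 0):
  0x9E65 + 0xFC56 = 0x19ABB → wrap carry → 0x9ABC
  0x9ABC + 0x82BD = 0x11D79 → wrap carry → 0x1D7A
  0x1D7A + 0xB75A = 0x0D4D4
  0xD4D4 + 0x50A6 = 0x1257A → wrap carry → 0x257B
  0x257B + 0x4BB1 = 0x0712C
One's-complement sum = 0x712C.
Checksum = ~0x712C & 0xFFFF = 0x8ED3.

8ED3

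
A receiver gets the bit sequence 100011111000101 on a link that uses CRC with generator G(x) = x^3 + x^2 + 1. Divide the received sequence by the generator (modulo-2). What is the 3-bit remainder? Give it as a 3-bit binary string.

000

Modulo-2 division of 100011111000101 by 1101:
  pos 0: 1000 XOR 1101 = 0101
  pos 1: 1011 XOR 1101 = 0110
  pos 2: 1101 XOR 1101 = 0000
  pos 6: 1110 XOR 1101 = 0011
  pos 8: 1100 XOR 1101 = 0001
  pos 11: 1101 XOR 1101 = 0000
Remainder = 000 (zero — the frame passes the CRC check).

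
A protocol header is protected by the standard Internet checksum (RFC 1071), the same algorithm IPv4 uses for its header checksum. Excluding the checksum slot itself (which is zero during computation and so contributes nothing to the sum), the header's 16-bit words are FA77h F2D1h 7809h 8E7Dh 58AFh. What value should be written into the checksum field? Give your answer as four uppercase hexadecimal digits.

B37F

One's-complement addition (fold any carry out of bit 15 back into bit 0):
  0xFA77 + 0xF2D1 = 0x1ED48 → wrap carry → 0xED49
  0xED49 + 0x7809 = 0x16552 → wrap carry → 0x6553
  0x6553 + 0x8E7D = 0x0F3D0
  0xF3D0 + 0x58AF = 0x14C7F → wrap carry → 0x4C80
One's-complement sum = 0x4C80.
Checksum = ~0x4C80 & 0xFFFF = 0xB37F.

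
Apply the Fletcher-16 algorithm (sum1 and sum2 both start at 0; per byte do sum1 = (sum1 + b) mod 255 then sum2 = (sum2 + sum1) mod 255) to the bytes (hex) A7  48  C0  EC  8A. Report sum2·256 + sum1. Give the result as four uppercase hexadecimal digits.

Running sums (mod 255):
  after byte 0 (A7): sum1=167, sum2=167
  after byte 1 (48): sum1=239, sum2=151
  after byte 2 (C0): sum1=176, sum2=72
  after byte 3 (EC): sum1=157, sum2=229
  after byte 4 (8A): sum1=40, sum2=14
Checksum = sum2·256 + sum1 = 14·256 + 40 = 3624 = 0x0E28.

0E28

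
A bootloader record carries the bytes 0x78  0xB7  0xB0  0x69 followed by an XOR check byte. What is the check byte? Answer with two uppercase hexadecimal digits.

XOR the bytes together:
  start with 0x78
  0x78 ⊕ 0xB7 = 0xCF
  0xCF ⊕ 0xB0 = 0x7F
  0x7F ⊕ 0x69 = 0x16

16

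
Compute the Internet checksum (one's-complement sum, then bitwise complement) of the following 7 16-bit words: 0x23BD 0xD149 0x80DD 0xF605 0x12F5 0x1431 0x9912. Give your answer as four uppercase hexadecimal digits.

D3DC

One's-complement addition (fold any carry out of bit 15 back into bit 0):
  0x23BD + 0xD149 = 0x0F506
  0xF506 + 0x80DD = 0x175E3 → wrap carry → 0x75E4
  0x75E4 + 0xF605 = 0x16BE9 → wrap carry → 0x6BEA
  0x6BEA + 0x12F5 = 0x07EDF
  0x7EDF + 0x1431 = 0x09310
  0x9310 + 0x9912 = 0x12C22 → wrap carry → 0x2C23
One's-complement sum = 0x2C23.
Checksum = ~0x2C23 & 0xFFFF = 0xD3DC.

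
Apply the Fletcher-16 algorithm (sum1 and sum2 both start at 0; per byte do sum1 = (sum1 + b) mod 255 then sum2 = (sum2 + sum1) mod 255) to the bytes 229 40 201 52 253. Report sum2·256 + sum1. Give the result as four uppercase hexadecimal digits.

Running sums (mod 255):
  after byte 0 (229): sum1=229, sum2=229
  after byte 1 (40): sum1=14, sum2=243
  after byte 2 (201): sum1=215, sum2=203
  after byte 3 (52): sum1=12, sum2=215
  after byte 4 (253): sum1=10, sum2=225
Checksum = sum2·256 + sum1 = 225·256 + 10 = 57610 = 0xE10A.

E10A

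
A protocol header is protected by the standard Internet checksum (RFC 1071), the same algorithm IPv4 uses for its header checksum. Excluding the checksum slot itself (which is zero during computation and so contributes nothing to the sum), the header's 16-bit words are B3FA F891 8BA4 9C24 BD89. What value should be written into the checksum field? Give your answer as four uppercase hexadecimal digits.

6E20

One's-complement addition (fold any carry out of bit 15 back into bit 0):
  0xB3FA + 0xF891 = 0x1AC8B → wrap carry → 0xAC8C
  0xAC8C + 0x8BA4 = 0x13830 → wrap carry → 0x3831
  0x3831 + 0x9C24 = 0x0D455
  0xD455 + 0xBD89 = 0x191DE → wrap carry → 0x91DF
One's-complement sum = 0x91DF.
Checksum = ~0x91DF & 0xFFFF = 0x6E20.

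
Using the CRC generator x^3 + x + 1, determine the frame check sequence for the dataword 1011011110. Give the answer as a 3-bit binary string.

101

Append 3 zeros: 1011011110000. Divide by 1011 (XOR where the leading bit is 1):
  pos 0: 1011 XOR 1011 = 0000
  pos 5: 1111 XOR 1011 = 0100
  pos 6: 1000 XOR 1011 = 0011
  pos 8: 1100 XOR 1011 = 0111
  pos 9: 1110 XOR 1011 = 0101
Remainder (last 3 bits) = 101. This is the CRC / FCS.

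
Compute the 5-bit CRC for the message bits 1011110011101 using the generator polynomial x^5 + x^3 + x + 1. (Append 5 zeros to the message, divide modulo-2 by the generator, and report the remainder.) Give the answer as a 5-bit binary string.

Append 5 zeros: 101111001110100000. Divide by 101011 (XOR where the leading bit is 1):
  pos 0: 101111 XOR 101011 = 000100
  pos 3: 100001 XOR 101011 = 001010
  pos 5: 101011 XOR 101011 = 000000
  pos 12: 100000 XOR 101011 = 001011
Remainder (last 5 bits) = 01011. This is the CRC / FCS.

01011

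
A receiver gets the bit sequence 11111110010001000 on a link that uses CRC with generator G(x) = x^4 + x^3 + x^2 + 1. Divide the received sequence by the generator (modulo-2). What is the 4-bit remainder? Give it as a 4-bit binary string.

Modulo-2 division of 11111110010001000 by 11101:
  pos 0: 11111 XOR 11101 = 00010
  pos 3: 10110 XOR 11101 = 01011
  pos 4: 10110 XOR 11101 = 01011
  pos 5: 10111 XOR 11101 = 01010
  pos 6: 10100 XOR 11101 = 01001
  pos 7: 10010 XOR 11101 = 01111
  pos 8: 11110 XOR 11101 = 00011
  pos 11: 11100 XOR 11101 = 00001
Remainder = 0010 (nonzero — an error is detected).

0010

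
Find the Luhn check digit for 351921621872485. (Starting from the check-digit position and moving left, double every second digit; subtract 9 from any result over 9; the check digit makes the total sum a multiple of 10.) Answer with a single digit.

4

Partial digits right→left: 5 8 4 2 7 8 1 2 6 1 2 9 1 5 3
Double every second digit counting from the check-digit position (so the 1st, 3rd, 5th, ... of the partial from the right).
  doubled (with −9 where >9): 1 8 5 2 3 4 2 6 → sum 31
  kept as-is: 8 2 8 2 1 9 5 → sum 35
Total = 31 + 35 = 66.
Check digit = (10 − (66 mod 10)) mod 10 = 4.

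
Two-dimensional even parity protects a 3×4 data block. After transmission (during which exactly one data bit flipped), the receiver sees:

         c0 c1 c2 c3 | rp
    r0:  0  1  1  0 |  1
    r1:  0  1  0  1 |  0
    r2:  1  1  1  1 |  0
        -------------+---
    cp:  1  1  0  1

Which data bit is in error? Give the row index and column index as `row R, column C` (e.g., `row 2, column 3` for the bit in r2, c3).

row 0, column 3

Recompute each row's even parity and compare to rp:
  r0: data parity 0, sent rp 1 → mismatch
  r1: data parity 0, sent rp 0 → ok
  r2: data parity 0, sent rp 0 → ok
Recompute each column's even parity and compare to cp:
  c0: data parity 1, sent cp 1 → ok
  c1: data parity 1, sent cp 1 → ok
  c2: data parity 0, sent cp 0 → ok
  c3: data parity 0, sent cp 1 → mismatch
Exactly one row (r0) and one column (c3) fail → the flipped bit is at their intersection.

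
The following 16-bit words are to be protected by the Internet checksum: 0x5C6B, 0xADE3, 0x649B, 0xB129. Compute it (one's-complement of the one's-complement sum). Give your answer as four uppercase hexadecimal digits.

One's-complement addition (fold any carry out of bit 15 back into bit 0):
  0x5C6B + 0xADE3 = 0x10A4E → wrap carry → 0x0A4F
  0x0A4F + 0x649B = 0x06EEA
  0x6EEA + 0xB129 = 0x12013 → wrap carry → 0x2014
One's-complement sum = 0x2014.
Checksum = ~0x2014 & 0xFFFF = 0xDFEB.

DFEB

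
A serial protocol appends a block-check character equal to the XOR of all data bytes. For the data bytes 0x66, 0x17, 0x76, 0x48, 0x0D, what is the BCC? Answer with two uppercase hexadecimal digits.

42

XOR the bytes together:
  start with 0x66
  0x66 ⊕ 0x17 = 0x71
  0x71 ⊕ 0x76 = 0x07
  0x07 ⊕ 0x48 = 0x4F
  0x4F ⊕ 0x0D = 0x42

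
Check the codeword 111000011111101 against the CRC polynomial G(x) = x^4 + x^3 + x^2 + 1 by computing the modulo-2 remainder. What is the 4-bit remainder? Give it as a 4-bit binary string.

Modulo-2 division of 111000011111101 by 11101:
  pos 0: 11100 XOR 11101 = 00001
  pos 4: 10011 XOR 11101 = 01110
  pos 5: 11101 XOR 11101 = 00000
  pos 10: 11101 XOR 11101 = 00000
Remainder = 0000 (zero — the frame passes the CRC check).

0000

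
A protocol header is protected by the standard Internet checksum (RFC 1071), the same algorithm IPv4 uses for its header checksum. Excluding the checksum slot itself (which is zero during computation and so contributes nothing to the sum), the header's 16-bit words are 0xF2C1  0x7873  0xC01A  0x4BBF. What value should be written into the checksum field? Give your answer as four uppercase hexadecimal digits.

One's-complement addition (fold any carry out of bit 15 back into bit 0):
  0xF2C1 + 0x7873 = 0x16B34 → wrap carry → 0x6B35
  0x6B35 + 0xC01A = 0x12B4F → wrap carry → 0x2B50
  0x2B50 + 0x4BBF = 0x0770F
One's-complement sum = 0x770F.
Checksum = ~0x770F & 0xFFFF = 0x88F0.

88F0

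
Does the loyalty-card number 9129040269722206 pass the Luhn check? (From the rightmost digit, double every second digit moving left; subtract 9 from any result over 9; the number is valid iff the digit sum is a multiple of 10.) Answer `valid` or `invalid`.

valid

From the right, keep odd positions and double even positions (subtract 9 from any doubled value over 9):
  doubled (positions 2,4,...): 0 4 5 3 0 0 4 9 → sum 25
  kept (positions 1,3,...): 6 2 2 9 2 4 9 1 → sum 35
Total = 60.
60 mod 10 = 0, so the number is valid.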